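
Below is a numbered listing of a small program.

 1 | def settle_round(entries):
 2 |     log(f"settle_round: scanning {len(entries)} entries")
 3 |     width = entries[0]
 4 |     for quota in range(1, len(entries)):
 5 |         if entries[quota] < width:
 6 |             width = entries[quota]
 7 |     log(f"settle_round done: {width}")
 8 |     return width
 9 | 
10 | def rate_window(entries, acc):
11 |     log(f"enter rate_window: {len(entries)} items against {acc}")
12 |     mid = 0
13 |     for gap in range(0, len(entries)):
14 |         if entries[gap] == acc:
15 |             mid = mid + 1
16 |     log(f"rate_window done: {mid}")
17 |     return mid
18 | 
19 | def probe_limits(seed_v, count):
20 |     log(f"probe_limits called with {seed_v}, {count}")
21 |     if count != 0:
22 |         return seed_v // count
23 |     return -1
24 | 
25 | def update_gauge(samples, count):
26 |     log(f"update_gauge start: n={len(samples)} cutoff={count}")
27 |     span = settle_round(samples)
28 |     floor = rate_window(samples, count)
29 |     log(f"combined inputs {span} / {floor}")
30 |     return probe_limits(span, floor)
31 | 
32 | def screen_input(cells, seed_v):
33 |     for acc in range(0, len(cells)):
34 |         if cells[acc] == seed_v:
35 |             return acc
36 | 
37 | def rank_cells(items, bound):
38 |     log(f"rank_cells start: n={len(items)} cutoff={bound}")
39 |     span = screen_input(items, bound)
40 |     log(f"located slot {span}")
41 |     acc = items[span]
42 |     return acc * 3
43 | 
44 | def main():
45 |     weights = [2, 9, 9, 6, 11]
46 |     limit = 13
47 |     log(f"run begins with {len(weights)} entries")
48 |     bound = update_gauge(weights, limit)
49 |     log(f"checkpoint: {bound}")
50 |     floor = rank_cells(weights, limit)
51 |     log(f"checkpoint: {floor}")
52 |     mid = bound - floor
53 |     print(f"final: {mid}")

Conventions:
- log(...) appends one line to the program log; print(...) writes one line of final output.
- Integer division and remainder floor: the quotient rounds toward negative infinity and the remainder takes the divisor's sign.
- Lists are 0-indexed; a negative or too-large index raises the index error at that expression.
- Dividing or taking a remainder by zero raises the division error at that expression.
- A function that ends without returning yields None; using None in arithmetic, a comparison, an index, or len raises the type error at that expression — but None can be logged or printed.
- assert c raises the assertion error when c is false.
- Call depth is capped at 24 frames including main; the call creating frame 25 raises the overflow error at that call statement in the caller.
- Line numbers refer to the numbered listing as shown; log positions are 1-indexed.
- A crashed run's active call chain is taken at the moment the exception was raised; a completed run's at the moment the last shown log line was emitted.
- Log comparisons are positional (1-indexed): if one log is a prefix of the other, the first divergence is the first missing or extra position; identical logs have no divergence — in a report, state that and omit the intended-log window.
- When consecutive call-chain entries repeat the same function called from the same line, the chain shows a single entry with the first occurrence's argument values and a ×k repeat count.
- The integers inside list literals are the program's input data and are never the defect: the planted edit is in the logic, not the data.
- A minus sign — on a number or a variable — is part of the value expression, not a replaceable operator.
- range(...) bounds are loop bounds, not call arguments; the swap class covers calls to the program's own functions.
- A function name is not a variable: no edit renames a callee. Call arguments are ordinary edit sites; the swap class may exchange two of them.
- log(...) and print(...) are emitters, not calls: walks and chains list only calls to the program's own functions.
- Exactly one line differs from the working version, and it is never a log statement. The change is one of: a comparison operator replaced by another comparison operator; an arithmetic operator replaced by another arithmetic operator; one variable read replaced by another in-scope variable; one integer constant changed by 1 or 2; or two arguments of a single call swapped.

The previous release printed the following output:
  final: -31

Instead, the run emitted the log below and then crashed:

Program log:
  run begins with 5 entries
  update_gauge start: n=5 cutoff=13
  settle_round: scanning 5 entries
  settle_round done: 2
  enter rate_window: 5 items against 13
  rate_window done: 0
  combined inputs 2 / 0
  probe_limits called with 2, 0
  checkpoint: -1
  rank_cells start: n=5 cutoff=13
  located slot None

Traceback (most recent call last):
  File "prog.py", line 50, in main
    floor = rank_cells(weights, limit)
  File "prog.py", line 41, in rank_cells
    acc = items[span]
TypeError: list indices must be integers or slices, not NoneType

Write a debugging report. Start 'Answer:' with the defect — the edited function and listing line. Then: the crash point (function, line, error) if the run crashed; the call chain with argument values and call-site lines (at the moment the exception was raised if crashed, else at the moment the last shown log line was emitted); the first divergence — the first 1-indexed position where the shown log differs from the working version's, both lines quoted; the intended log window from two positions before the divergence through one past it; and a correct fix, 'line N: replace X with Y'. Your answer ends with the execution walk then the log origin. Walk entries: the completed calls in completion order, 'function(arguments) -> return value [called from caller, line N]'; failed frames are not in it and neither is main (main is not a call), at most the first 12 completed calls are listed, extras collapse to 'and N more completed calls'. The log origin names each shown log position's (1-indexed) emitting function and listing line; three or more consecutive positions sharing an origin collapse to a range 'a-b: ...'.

Answer: the defect is in main at line 46.
The tell: Log line 2 is where behavior first shows: 'update_gauge start: n=5 cutoff=13' appears instead of 'update_gauge start: n=5 cutoff=11'.
Crash: rank_cells, line 41, TypeError.
Call chain: main -> rank_cells([2, 9, 9, 6, 11], 13) (called at line 50).
First divergence: position 2; shown 'update_gauge start: n=5 cutoff=13' vs intended 'update_gauge start: n=5 cutoff=11'.
Intended log window:
  1: run begins with 5 entries
  2: update_gauge start: n=5 cutoff=11
  3: settle_round: scanning 5 entries
Execution walk:
  settle_round([2, 9, 9, 6, 11]) -> 2  [called from update_gauge, line 27]
  rate_window([2, 9, 9, 6, 11], 13) -> 0  [called from update_gauge, line 28]
  probe_limits(2, 0) -> -1  [called from update_gauge, line 30]
  update_gauge([2, 9, 9, 6, 11], 13) -> -1  [called from main, line 48]
  screen_input([2, 9, 9, 6, 11], 13) -> None  [called from rank_cells, line 39]
Origin of each log line:
  1 — main, line 47
  2 — update_gauge, line 26
  3 — settle_round, line 2
  4 — settle_round, line 7
  5 — rate_window, line 11
  6 — rate_window, line 16
  7 — update_gauge, line 29
  8 — probe_limits, line 20
  9 — main, line 49
  10 — rank_cells, line 38
  11 — rank_cells, line 40
A correct fix: line 46: replace `13` with `11`.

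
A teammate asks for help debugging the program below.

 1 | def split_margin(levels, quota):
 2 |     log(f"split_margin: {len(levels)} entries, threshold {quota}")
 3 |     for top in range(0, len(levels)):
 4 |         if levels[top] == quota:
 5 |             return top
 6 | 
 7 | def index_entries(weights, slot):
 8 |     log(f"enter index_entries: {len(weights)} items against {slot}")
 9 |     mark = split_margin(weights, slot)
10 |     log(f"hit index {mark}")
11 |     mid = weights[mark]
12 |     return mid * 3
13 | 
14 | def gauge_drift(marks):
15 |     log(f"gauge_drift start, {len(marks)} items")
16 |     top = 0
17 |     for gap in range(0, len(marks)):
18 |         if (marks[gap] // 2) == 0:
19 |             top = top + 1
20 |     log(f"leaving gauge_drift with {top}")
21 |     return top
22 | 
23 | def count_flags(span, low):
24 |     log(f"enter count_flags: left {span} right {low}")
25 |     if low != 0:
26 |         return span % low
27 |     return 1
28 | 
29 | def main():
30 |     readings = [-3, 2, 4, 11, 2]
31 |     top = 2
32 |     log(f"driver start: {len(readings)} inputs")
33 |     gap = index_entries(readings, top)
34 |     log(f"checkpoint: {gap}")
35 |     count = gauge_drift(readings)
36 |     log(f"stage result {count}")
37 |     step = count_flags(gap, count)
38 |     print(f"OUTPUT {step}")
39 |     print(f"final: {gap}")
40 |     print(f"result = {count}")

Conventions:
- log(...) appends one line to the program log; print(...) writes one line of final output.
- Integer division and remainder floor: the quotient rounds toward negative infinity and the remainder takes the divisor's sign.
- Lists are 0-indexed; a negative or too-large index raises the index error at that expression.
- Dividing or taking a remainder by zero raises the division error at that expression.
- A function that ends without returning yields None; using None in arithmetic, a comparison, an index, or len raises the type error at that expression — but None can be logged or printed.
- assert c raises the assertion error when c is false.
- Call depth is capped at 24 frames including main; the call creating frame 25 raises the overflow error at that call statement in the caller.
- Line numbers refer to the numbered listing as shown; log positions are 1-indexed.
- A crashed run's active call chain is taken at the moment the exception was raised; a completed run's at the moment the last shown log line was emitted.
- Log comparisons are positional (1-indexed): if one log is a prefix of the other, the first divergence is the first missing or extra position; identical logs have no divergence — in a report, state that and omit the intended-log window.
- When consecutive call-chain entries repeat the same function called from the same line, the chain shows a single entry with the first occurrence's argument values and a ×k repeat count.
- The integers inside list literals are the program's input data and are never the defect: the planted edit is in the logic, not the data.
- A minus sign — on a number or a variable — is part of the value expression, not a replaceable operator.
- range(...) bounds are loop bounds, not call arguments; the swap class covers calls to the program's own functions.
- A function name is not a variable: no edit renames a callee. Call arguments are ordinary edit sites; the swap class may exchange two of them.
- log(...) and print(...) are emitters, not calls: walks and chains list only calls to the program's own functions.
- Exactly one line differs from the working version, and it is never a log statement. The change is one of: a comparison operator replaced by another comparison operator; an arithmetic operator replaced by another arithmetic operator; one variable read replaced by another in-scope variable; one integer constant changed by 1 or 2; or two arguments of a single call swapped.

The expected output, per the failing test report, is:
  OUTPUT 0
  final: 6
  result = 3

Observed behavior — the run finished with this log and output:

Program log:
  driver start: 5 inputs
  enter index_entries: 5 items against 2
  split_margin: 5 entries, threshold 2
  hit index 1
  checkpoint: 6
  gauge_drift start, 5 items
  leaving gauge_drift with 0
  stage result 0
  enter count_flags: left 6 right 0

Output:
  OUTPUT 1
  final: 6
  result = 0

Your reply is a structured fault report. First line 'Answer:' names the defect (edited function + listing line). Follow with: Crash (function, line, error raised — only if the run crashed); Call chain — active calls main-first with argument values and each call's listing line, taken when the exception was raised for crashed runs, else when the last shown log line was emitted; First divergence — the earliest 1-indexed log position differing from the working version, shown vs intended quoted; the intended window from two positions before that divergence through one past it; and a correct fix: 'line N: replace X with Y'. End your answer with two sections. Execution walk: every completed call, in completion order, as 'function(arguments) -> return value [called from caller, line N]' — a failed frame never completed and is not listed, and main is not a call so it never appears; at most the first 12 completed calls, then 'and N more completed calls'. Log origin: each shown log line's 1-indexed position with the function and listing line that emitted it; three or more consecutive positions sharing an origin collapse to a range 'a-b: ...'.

Answer: the defect is in gauge_drift at line 18.
Key observation: At log position 7 the runs split — shown 'leaving gauge_drift with 0', but the working version logs 'leaving gauge_drift with 3'.
Call chain: main -> count_flags(6, 0) (called at line 37).
First divergence: position 7 — the shown line 'leaving gauge_drift with 0' should read 'leaving gauge_drift with 3'.
Intended log window:
  5: checkpoint: 6
  6: gauge_drift start, 5 items
  7: leaving gauge_drift with 3
  8: stage result 3
Execution walk:
  split_margin([-3, 2, 4, 11, 2], 2) -> 1  [called from index_entries, line 9]
  index_entries([-3, 2, 4, 11, 2], 2) -> 6  [called from main, line 33]
  gauge_drift([-3, 2, 4, 11, 2]) -> 0  [called from main, line 35]
  count_flags(6, 0) -> 1  [called from main, line 37]
Log origins:
  1: logged in main at line 32
  2: logged in index_entries at line 8
  3: logged in split_margin at line 2
  4: logged in index_entries at line 10
  5: logged in main at line 34
  6: logged in gauge_drift at line 15
  7: logged in gauge_drift at line 20
  8: logged in main at line 36
  9: logged in count_flags at line 24
A correct fix: line 18: replace `//` with `%`.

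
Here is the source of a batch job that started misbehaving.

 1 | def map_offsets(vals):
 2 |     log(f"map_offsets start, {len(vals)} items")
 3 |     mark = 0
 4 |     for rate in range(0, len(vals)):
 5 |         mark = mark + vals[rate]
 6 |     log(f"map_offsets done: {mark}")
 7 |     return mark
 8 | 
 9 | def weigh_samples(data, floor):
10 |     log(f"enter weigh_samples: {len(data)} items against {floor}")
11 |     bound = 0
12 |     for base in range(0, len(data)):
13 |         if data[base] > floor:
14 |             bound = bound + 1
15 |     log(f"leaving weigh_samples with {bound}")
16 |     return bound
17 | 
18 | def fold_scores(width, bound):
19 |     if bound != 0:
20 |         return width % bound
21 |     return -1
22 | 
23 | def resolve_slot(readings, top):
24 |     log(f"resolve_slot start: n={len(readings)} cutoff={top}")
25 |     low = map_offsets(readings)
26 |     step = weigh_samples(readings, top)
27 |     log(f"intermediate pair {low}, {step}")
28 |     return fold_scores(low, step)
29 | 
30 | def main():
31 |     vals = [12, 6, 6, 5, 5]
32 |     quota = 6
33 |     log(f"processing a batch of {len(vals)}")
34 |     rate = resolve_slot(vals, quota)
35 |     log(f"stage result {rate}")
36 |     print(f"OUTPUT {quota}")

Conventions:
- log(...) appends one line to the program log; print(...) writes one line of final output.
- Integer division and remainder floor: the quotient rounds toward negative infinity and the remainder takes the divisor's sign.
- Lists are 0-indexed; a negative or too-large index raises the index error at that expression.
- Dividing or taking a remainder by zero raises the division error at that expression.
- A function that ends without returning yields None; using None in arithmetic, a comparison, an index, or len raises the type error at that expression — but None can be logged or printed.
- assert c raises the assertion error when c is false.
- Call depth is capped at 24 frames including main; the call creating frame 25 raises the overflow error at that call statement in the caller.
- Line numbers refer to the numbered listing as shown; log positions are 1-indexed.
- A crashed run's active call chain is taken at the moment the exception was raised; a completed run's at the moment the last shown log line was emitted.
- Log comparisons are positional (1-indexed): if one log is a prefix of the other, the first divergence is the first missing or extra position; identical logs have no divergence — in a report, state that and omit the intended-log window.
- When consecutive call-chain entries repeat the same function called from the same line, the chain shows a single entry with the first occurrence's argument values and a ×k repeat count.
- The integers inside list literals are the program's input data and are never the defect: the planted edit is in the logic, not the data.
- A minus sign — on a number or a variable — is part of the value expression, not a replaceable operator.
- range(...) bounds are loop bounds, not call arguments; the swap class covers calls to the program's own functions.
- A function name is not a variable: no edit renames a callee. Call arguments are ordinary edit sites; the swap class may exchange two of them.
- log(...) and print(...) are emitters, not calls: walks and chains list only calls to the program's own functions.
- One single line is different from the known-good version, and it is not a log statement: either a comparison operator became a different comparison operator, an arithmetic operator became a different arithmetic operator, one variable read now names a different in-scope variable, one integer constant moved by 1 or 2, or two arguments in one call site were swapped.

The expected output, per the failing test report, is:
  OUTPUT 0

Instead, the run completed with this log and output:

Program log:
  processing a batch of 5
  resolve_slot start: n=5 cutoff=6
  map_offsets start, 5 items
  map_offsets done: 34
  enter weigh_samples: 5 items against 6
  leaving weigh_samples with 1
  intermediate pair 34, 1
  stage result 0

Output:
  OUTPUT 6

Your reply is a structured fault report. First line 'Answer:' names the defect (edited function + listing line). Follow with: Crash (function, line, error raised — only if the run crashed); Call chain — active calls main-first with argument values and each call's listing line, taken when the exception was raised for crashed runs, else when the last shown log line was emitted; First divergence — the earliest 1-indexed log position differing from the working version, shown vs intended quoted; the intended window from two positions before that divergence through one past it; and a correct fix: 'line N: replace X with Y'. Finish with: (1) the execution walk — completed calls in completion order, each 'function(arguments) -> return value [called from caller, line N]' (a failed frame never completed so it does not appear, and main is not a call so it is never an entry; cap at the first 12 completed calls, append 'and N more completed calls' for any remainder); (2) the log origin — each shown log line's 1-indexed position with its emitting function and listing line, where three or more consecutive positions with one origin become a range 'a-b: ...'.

Answer: the defect is in main at line 36.
The tell: Log streams are identical — the defect surfaces only in the printed output.
Call chain: main.
First divergence: there is none — every log position agrees.
Execution walk:
  map_offsets([12, 6, 6, 5, 5]) -> 34  [called from resolve_slot, line 25]
  weigh_samples([12, 6, 6, 5, 5], 6) -> 1  [called from resolve_slot, line 26]
  fold_scores(34, 1) -> 0  [called from resolve_slot, line 28]
  resolve_slot([12, 6, 6, 5, 5], 6) -> 0  [called from main, line 34]
Log line origins:
  1: from main, line 33
  2: from resolve_slot, line 24
  3: from map_offsets, line 2
  4: from map_offsets, line 6
  5: from weigh_samples, line 10
  6: from weigh_samples, line 15
  7: from resolve_slot, line 27
  8: from main, line 35
A correct fix: line 36: replace `quota` with `rate`.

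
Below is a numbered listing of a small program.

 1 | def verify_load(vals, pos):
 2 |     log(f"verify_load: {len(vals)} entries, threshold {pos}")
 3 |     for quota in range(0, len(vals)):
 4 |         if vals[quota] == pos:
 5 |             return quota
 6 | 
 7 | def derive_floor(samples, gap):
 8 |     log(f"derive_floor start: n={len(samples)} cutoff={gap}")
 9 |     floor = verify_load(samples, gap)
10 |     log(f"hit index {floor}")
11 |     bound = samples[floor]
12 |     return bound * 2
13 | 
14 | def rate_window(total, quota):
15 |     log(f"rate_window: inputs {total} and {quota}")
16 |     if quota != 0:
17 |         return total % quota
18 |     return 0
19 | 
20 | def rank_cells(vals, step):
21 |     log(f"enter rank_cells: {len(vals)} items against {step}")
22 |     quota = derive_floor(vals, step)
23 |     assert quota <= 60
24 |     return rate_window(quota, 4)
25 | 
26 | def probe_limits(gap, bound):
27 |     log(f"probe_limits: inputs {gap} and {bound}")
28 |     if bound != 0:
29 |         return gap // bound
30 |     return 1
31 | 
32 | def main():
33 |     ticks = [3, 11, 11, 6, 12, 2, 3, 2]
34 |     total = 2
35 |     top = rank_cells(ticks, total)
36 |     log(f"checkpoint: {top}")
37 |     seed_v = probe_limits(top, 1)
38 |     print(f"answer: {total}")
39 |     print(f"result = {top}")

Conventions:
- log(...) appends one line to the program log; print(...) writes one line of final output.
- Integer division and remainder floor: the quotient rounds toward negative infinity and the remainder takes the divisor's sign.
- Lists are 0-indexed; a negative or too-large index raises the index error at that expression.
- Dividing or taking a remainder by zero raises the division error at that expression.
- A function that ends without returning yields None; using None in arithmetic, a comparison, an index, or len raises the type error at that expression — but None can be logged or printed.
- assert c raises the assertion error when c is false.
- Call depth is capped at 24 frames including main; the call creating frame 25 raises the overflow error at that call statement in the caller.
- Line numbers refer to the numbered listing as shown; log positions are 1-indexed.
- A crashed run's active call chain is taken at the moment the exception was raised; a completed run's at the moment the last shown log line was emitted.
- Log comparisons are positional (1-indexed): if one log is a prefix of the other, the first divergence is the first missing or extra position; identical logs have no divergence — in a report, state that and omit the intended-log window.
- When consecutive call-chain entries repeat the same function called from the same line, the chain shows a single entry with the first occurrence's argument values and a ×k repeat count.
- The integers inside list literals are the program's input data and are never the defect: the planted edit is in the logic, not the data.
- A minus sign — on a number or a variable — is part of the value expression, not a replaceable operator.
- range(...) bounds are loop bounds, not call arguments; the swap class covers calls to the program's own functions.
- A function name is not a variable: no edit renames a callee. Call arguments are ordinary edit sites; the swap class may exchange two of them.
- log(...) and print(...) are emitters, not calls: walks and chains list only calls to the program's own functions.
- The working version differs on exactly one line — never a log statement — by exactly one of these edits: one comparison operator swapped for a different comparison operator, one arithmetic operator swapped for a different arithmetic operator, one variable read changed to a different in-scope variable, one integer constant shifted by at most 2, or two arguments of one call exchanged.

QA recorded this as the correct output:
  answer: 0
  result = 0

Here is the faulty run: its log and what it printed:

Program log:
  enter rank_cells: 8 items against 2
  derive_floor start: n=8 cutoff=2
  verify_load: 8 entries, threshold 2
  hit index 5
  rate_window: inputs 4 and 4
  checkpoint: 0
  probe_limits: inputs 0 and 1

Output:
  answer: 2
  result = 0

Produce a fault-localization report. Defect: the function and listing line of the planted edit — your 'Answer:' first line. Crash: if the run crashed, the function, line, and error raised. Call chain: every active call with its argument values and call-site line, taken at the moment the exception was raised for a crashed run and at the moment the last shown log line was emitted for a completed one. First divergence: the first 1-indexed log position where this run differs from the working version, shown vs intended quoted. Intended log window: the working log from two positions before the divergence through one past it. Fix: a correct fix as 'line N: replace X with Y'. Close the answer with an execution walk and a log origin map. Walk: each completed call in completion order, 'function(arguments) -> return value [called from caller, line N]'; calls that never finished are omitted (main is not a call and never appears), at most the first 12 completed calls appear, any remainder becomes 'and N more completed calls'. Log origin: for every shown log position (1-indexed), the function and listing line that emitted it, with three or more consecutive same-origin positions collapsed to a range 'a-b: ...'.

Answer: the defect is in main at line 38.
Key fact: Log streams are identical — the defect surfaces only in the printed output.
Call chain: main -> probe_limits(0, 1) (called at line 37).
First divergence: none — the logs agree in full.
Execution walk:
  verify_load([3, 11, 11, 6, 12, 2, 3, 2], 2) -> 5  [called from derive_floor, line 9]
  derive_floor([3, 11, 11, 6, 12, 2, 3, 2], 2) -> 4  [called from rank_cells, line 22]
  rate_window(4, 4) -> 0  [called from rank_cells, line 24]
  rank_cells([3, 11, 11, 6, 12, 2, 3, 2], 2) -> 0  [called from main, line 35]
  probe_limits(0, 1) -> 0  [called from main, line 37]
Origin of each log line:
  1: from rank_cells, line 21
  2: from derive_floor, line 8
  3: from verify_load, line 2
  4: from derive_floor, line 10
  5: from rate_window, line 15
  6: from main, line 36
  7: from probe_limits, line 27
A correct fix: line 38: replace `total` with `seed_v`.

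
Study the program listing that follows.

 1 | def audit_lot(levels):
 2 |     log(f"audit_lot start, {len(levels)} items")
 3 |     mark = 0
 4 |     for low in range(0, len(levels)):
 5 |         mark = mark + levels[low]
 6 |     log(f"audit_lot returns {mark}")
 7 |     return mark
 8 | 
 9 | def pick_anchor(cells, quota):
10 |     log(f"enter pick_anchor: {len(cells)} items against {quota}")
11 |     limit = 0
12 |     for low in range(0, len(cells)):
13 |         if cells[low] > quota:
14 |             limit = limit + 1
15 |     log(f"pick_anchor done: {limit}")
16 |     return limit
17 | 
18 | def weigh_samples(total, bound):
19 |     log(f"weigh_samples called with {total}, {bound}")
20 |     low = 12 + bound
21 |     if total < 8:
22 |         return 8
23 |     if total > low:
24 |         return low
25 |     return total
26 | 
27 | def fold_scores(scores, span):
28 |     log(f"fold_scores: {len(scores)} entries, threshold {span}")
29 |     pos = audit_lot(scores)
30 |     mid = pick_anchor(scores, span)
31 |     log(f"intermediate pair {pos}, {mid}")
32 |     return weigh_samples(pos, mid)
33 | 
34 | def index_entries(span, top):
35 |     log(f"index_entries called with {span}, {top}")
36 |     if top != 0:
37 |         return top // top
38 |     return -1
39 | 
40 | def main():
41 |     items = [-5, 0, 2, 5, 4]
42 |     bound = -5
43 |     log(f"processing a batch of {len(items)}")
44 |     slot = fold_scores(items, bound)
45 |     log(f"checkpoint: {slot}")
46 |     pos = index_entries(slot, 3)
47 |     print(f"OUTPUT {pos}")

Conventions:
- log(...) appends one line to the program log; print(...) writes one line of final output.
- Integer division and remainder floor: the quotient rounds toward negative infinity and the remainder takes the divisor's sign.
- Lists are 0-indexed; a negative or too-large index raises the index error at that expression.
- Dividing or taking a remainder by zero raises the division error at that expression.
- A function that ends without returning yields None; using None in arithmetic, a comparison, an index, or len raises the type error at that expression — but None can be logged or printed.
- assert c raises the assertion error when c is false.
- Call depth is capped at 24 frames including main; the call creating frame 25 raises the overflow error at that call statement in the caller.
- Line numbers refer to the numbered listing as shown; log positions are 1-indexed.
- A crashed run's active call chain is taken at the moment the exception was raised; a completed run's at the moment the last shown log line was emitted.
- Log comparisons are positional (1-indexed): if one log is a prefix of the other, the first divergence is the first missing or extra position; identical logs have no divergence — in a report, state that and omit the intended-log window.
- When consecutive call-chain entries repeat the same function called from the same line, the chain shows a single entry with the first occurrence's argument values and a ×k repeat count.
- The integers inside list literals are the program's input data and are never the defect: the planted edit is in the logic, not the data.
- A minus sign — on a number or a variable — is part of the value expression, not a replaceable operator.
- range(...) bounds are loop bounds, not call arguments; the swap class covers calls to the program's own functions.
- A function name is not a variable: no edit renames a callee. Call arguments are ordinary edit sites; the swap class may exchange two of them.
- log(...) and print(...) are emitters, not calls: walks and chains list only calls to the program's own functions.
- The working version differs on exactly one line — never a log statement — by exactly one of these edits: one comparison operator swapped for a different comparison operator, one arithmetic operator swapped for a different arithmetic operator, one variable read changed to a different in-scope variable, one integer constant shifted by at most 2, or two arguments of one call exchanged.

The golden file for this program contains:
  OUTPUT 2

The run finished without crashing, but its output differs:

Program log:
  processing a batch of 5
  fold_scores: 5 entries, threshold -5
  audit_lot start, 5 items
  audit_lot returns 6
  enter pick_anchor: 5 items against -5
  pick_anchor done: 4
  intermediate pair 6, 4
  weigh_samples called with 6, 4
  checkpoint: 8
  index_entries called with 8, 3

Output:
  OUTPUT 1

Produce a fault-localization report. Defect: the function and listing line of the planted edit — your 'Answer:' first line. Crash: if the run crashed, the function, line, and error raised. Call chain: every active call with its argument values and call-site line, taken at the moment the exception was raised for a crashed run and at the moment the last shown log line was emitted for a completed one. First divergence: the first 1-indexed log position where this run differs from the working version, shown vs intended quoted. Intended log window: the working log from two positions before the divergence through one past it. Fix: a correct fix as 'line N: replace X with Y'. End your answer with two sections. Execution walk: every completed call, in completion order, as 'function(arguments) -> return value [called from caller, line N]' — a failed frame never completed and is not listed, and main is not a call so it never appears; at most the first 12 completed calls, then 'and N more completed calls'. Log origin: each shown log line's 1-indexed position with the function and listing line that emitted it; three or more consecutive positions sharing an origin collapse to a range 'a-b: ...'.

Answer: the defect is in index_entries at line 37.
Core observation: No log line changed; the fault shows up purely in the output.
Call chain: main -> index_entries(8, 3) (called at line 46).
First divergence: there is none — every log position agrees.
Execution walk:
  audit_lot([-5, 0, 2, 5, 4]) -> 6  [called from fold_scores, line 29]
  pick_anchor([-5, 0, 2, 5, 4], -5) -> 4  [called from fold_scores, line 30]
  weigh_samples(6, 4) -> 8  [called from fold_scores, line 32]
  fold_scores([-5, 0, 2, 5, 4], -5) -> 8  [called from main, line 44]
  index_entries(8, 3) -> 1  [called from main, line 46]
Origin of each log line:
  1: from main, line 43
  2: from fold_scores, line 28
  3: from audit_lot, line 2
  4: from audit_lot, line 6
  5: from pick_anchor, line 10
  6: from pick_anchor, line 15
  7: from fold_scores, line 31
  8: from weigh_samples, line 19
  9: from main, line 45
  10: from index_entries, line 35
A correct fix: line 37: replace `top // top` with `span // top`.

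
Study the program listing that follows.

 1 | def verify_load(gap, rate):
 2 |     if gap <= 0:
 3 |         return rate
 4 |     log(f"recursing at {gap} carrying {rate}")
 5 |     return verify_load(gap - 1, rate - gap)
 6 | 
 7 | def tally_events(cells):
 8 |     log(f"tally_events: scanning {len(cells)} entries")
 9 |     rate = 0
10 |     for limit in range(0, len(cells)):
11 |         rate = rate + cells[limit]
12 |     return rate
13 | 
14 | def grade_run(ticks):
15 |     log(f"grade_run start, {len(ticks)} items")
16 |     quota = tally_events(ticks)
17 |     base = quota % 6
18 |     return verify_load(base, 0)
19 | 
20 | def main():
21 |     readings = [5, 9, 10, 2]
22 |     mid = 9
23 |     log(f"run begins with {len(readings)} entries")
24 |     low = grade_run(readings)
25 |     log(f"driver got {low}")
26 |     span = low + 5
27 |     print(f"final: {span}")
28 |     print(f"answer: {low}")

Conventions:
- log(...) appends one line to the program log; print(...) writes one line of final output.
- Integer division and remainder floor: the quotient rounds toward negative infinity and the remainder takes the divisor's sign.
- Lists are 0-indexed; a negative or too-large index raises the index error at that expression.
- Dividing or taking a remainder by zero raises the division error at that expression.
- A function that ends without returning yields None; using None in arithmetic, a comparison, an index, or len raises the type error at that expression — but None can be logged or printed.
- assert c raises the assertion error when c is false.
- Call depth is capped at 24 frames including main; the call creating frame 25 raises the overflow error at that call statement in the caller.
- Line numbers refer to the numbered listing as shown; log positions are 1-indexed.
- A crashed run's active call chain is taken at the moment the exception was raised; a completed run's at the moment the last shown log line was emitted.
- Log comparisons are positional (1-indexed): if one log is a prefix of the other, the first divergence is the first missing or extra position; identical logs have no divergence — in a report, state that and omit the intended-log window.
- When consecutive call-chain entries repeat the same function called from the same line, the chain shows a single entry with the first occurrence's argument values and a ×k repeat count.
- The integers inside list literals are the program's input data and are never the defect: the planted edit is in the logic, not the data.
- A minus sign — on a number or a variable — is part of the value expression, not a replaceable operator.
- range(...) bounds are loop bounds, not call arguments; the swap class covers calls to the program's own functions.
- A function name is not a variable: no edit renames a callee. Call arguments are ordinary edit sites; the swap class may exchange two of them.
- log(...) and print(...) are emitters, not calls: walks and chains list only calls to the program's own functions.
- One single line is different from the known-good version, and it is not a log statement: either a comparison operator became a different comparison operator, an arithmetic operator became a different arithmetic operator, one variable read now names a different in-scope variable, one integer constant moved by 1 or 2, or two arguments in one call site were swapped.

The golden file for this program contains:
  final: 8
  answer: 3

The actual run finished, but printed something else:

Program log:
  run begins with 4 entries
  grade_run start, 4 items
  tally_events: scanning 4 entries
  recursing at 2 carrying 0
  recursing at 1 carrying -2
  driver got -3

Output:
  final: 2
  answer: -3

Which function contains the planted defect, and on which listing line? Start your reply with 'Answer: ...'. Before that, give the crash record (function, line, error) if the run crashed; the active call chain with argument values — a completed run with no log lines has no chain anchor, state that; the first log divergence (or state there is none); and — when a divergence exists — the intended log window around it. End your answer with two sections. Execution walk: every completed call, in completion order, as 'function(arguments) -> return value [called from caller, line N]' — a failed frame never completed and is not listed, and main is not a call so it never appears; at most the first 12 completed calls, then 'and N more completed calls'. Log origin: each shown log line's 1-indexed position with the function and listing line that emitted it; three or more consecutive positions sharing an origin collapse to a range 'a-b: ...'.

Answer: the defect is in verify_load at line 5.
The tell: The earliest visible damage is log position 5 — 'recursing at 1 carrying -2' rather than the intended 'recursing at 1 carrying 2'.
Call chain: main.
First divergence: position 5; shown 'recursing at 1 carrying -2' vs intended 'recursing at 1 carrying 2'.
Intended log window:
  3: tally_events: scanning 4 entries
  4: recursing at 2 carrying 0
  5: recursing at 1 carrying 2
  6: driver got 3
Execution walk:
  tally_events([5, 9, 10, 2]) -> 26  [called from grade_run, line 16]
  verify_load(0, -3) -> -3  [called from verify_load, line 5]
  verify_load(1, -2) -> -3  [called from verify_load, line 5]
  verify_load(2, 0) -> -3  [called from grade_run, line 18]
  grade_run([5, 9, 10, 2]) -> -3  [called from main, line 24]
Log origins:
  1 — main, line 23
  2 — grade_run, line 15
  3 — tally_events, line 8
  4 — verify_load, line 4
  5 — verify_load, line 4
  6 — main, line 25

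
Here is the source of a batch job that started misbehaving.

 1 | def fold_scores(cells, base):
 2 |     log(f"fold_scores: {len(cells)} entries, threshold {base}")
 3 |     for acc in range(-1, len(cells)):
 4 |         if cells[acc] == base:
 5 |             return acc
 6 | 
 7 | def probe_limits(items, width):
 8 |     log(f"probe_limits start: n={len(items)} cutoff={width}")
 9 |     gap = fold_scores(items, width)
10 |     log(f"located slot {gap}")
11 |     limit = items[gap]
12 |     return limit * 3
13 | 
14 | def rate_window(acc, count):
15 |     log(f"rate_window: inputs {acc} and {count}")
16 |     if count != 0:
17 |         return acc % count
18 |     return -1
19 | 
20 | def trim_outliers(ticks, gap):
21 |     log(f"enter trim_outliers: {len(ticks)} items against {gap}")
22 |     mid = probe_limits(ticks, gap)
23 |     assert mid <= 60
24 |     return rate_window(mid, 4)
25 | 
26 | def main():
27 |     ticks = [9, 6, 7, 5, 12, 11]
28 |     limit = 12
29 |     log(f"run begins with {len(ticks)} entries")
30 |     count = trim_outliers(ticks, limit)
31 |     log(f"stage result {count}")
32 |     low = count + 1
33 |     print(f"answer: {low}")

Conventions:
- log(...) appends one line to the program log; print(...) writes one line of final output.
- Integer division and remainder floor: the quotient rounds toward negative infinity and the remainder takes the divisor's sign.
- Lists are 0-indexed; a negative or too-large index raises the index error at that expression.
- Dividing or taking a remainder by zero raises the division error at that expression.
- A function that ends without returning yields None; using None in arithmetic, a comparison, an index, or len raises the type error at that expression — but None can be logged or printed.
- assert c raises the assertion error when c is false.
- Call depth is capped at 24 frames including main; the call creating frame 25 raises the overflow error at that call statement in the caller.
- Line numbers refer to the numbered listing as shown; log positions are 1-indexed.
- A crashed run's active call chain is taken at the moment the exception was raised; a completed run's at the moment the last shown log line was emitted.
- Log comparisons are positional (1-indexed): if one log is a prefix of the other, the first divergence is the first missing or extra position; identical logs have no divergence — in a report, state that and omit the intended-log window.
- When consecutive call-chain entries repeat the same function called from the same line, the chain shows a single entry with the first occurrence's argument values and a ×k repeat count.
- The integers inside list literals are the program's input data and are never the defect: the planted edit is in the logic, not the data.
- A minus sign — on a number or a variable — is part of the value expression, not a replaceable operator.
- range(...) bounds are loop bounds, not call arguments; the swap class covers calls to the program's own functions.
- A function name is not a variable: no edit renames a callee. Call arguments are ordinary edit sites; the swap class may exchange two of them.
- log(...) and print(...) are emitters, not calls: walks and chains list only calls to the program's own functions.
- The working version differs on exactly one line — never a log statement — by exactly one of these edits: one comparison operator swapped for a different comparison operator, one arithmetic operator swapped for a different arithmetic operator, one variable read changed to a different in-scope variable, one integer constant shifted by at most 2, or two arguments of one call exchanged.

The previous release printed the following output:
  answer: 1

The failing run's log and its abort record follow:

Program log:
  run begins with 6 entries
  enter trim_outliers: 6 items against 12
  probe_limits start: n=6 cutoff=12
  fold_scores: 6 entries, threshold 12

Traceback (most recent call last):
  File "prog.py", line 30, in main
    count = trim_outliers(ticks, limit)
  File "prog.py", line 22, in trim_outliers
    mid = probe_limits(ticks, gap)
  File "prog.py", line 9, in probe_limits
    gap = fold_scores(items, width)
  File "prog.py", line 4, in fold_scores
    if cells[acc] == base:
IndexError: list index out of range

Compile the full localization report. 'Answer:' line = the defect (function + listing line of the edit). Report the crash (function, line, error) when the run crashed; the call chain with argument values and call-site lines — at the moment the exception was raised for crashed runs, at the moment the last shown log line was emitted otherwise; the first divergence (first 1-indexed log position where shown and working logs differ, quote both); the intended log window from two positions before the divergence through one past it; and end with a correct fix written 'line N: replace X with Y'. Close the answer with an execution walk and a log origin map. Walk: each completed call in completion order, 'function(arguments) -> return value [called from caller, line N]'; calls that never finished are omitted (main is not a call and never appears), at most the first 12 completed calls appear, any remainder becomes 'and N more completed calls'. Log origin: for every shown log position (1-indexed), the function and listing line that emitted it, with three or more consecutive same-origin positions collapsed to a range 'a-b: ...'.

Answer: the defect is in fold_scores at line 3.
Core observation: After 4 matching log lines the faulty run goes silent, while the working version continues with 'located slot 4'.
Crash: fold_scores, line 4, IndexError.
Call chain: main -> trim_outliers([9, 6, 7, 5, 12, 11], 12) (called at line 30) -> probe_limits([9, 6, 7, 5, 12, 11], 12) (called at line 22) -> fold_scores([9, 6, 7, 5, 12, 11], 12) (called at line 9).
First divergence: position 5 — the faulty run's log ends after 4 lines; the working version continues with 'located slot 4'.
Intended log window:
  3: probe_limits start: n=6 cutoff=12
  4: fold_scores: 6 entries, threshold 12
  5: located slot 4
  6: rate_window: inputs 36 and 4
Execution walk:
  (no call completed)
Log line origins:
  1: from main, line 29
  2: from trim_outliers, line 21
  3: from probe_limits, line 8
  4: from fold_scores, line 2
A correct fix: line 3: replace `-1` with `0`.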